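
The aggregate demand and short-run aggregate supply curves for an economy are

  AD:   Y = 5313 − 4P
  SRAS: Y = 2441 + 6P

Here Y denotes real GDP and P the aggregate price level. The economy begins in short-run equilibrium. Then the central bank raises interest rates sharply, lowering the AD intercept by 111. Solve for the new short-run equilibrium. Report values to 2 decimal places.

This is a negative demand shock: AD shifts left.
New AD: Y = 5202 − 4P.
Set AD = SRAS: 5202 − 4P = 2441 + 6P, so 2761 = 10P and P = 276.10.
Substituting into AD, Y = 4097.60.

P = 276.10, Y = 4097.60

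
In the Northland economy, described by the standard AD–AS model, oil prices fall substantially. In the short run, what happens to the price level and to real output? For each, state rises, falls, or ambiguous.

Price level: falls; output: rises

This is a favourable supply shock: SRAS shifts right.
Moving along the downward-sloping AD curve, P falls and Y rises.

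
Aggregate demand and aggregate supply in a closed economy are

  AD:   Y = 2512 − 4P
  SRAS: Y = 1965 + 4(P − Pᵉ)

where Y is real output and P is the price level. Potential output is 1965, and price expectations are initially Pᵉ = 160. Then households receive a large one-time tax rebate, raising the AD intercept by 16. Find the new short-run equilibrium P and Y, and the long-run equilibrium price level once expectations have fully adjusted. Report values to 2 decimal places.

Short run: P = 150.38, Y = 1926.50. Long run: P = 140.75.

AD shifts right: new AD is Y = 2528 − 4P. With Pᵉ = 160, SRAS is Y = 1325 + 4P.
Short run: 2528 − 4P = 1325 + 4P gives 1203 = 8P, so P = 150.38 and Y = 2528 − 4P = 1926.50.
Y = 1926.50 is below potential 1965; expectations adjust and SRAS shifts right until Y = 1965.
Long run: on the new AD curve, 1965 = 2528 − 4P gives P = 140.75.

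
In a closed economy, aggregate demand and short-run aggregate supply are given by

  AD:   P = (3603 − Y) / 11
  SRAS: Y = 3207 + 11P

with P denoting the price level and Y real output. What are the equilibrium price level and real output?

Rearrange AD to Y = 3603 − 11P.
Set AD = SRAS: 3603 − 11P = 3207 + 11P, so 396 = 22P and P = 18.
Then Y = 3603 − 11·18 = 3405.

P = 18, Y = 3405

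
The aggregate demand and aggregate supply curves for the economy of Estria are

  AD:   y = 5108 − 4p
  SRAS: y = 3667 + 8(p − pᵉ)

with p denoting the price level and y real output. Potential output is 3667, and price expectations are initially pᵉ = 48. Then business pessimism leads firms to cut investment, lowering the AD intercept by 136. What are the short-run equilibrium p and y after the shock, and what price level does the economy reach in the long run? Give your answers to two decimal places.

Short run: p = 140.75, y = 4409.00. Long run: p = 326.25.

AD shifts left: new AD is y = 4972 − 4p. With pᵉ = 48, SRAS is y = 3283 + 8p.
Short run: 4972 − 4p = 3283 + 8p gives 1689 = 12p, so p = 140.75 and y = 4972 − 4p = 4409.00.
y = 4409.00 is above potential 3667; expectations adjust and SRAS shifts left until y = 3667.
Long run: on the new AD curve, 3667 = 4972 − 4p gives p = 326.25.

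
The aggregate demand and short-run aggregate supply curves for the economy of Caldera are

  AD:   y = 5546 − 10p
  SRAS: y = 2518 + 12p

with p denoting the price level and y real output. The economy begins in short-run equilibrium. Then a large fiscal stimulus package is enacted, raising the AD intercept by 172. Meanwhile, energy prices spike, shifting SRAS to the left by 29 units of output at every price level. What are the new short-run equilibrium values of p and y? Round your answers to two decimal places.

p = 146.77, y = 4250.27

After both shocks: AD is y = 5718 − 10p and SRAS is y = 2489 + 12p.
Setting them equal: 3229 = 22p, so p = 146.77.
Substituting into AD, y = 4250.27.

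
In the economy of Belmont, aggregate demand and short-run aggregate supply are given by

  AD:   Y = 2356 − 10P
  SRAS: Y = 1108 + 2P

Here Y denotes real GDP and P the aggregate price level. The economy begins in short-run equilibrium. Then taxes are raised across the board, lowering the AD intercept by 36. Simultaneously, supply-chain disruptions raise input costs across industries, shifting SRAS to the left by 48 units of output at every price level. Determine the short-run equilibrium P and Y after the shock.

After both shocks: AD is Y = 2320 − 10P and SRAS is Y = 1060 + 2P.
Setting them equal: 1260 = 12P, so P = 105.
Y = 2320 − 10·105 = 1270.

P = 105, Y = 1270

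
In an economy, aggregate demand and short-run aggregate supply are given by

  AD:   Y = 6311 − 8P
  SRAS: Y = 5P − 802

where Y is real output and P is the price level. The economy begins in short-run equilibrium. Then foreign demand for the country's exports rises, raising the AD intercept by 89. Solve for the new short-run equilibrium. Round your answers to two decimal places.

This is a positive demand shock: AD shifts right.
New AD: Y = 6400 − 8P.
Set AD = SRAS: 6400 − 8P = 5P − 802, so 7202 = 13P and P = 554.00.
Substituting into AD, Y = 1968.00.

P = 554.00, Y = 1968.00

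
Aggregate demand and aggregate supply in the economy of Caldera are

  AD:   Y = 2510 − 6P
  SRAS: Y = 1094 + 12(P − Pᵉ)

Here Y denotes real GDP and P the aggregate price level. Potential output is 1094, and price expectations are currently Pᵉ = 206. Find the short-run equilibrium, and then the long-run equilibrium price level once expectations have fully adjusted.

Short run: with Pᵉ = 206, SRAS is Y = 12P − 1378. Setting AD = SRAS gives 3888 = 18P, so P = 216 and Y = 2510 − 6·216 = 1214.
Output 1214 is above potential 1094, so over time expected prices rise and SRAS shifts left until Y returns to 1094.
Long run: Y = 1094 on the AD curve gives 1094 = 2510 − 6P, so P = 236.

Short run: P = 216, Y = 1214. Long run: P = 236.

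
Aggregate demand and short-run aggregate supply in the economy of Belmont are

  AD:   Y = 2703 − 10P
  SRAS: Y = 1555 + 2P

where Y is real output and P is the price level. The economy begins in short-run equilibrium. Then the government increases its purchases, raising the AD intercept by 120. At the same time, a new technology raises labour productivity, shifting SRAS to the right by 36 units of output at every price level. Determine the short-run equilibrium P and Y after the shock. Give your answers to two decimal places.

After both shocks: AD is Y = 2823 − 10P and SRAS is Y = 1591 + 2P.
Setting them equal: 1232 = 12P, so P = 102.67.
Substituting into AD, Y = 1796.33.

P = 102.67, Y = 1796.33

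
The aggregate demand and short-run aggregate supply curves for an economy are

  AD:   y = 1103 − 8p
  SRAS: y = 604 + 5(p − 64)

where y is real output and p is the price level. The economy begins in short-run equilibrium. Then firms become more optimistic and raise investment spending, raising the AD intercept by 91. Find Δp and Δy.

Δp = +7, Δy = +35

This is a positive demand shock: AD shifts right.
New AD: y = 1194 − 8p.
SRAS can be written y = 284 + 5p.
Set AD = SRAS: 1194 − 8p = 284 + 5p, so 910 = 13p and p = 70.
y = 1194 − 8·70 = 634.
Initially p = 63, y = 599, so Δp = +7 and Δy = +35.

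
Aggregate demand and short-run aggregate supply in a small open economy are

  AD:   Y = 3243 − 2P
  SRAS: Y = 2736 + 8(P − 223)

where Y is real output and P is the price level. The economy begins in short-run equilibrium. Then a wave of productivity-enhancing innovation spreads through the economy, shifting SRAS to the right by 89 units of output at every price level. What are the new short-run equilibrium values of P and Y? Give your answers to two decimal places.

P = 220.20, Y = 2802.60

This is a positive supply shock: SRAS shifts right.
New SRAS: Y = 1041 + 8P.
Set AD = SRAS: 3243 − 2P = 1041 + 8P, so 2202 = 10P and P = 220.20.
Substituting into AD, Y = 2802.60.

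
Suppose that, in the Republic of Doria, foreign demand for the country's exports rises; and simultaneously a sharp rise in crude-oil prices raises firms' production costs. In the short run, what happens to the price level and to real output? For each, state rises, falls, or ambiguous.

The first event is a positive demand shock: AD shifts right, which by itself pushes P up and Y up.
The second is an adverse supply shock: SRAS shifts left, which by itself pushes P up and Y down.
Both shocks push P up, so P rises. The two shocks push Y in opposite directions, so the effect on Y is ambiguous.

Price level: rises; output: ambiguous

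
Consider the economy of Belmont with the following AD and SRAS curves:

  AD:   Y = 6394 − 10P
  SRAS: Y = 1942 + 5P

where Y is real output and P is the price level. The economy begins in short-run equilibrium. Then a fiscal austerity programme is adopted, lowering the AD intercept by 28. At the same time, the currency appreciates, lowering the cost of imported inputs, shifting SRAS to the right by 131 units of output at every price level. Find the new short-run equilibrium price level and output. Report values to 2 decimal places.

P = 286.20, Y = 3504.00

After both shocks: AD is Y = 6366 − 10P and SRAS is Y = 2073 + 5P.
Setting them equal: 4293 = 15P, so P = 286.20.
Substituting into AD, Y = 3504.00.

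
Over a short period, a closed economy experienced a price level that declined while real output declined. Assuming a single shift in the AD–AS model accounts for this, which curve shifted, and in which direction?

AD shifted left

P fell and Y fell. An AD shift moves P and Y in the same direction; an SRAS shift moves them in opposite directions.
Here P and Y moved in the same direction, so the AD curve shifted.
Since Y fell, AD shifted left.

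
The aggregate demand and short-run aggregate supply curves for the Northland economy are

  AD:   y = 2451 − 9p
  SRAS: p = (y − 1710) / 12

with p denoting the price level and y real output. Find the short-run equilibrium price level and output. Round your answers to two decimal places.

p = 35.29, y = 2133.43

Rearrange SRAS to y = 1710 + 12p.
Set AD = SRAS: 2451 − 9p = 1710 + 12p, so 741 = 21p and p = 35.29.
Substituting into AD, y = 2451 − 9p = 2133.43.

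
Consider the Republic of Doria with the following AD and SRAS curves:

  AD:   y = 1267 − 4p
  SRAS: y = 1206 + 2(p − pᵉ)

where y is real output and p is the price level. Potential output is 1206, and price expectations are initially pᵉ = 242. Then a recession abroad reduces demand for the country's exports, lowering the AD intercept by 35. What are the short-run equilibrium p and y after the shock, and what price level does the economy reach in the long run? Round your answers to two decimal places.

AD shifts left: new AD is y = 1232 − 4p. With pᵉ = 242, SRAS is y = 722 + 2p.
Short run: 1232 − 4p = 722 + 2p gives 510 = 6p, so p = 85.00 and y = 1232 − 4p = 892.00.
y = 892.00 is below potential 1206; expectations adjust and SRAS shifts right until y = 1206.
Long run: on the new AD curve, 1206 = 1232 − 4p gives p = 6.50.

Short run: p = 85.00, y = 892.00. Long run: p = 6.50.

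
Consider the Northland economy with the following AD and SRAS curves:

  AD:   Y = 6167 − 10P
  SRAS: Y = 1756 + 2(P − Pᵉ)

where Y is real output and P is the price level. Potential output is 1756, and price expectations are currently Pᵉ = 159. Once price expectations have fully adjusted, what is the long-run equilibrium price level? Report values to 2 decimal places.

Long-run P = 441.10

Short run: with Pᵉ = 159, SRAS is Y = 1438 + 2P. Setting AD = SRAS gives 4729 = 12P, so P = 394.08 and Y = 6167 − 10P = 2226.17.
Output 2226.17 is above potential 1756, so over time expected prices rise and SRAS shifts left until Y returns to 1756.
Long run: Y = 1756 on the AD curve gives 1756 = 6167 − 10P, so P = 441.10.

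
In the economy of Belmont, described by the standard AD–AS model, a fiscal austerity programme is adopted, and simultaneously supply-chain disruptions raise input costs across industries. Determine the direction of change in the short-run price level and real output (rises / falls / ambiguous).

Price level: ambiguous; output: falls

The first event is a negative demand shock: AD shifts left, which by itself pushes P down and Y down.
The second is an adverse supply shock: SRAS shifts left, which by itself pushes P up and Y down.
The two shocks push P in opposite directions, so the effect on P is ambiguous. Both shocks push Y down, so Y falls.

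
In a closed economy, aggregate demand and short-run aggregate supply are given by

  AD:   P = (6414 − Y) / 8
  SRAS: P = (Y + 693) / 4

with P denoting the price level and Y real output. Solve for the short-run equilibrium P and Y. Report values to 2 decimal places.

P = 592.25, Y = 1676.00

Rearrange AD to Y = 6414 − 8P.
Rearrange SRAS to Y = 4P − 693.
Set AD = SRAS: 6414 − 8P = 4P − 693, so 7107 = 12P and P = 592.25.
Substituting into AD, Y = 6414 − 8P = 1676.00.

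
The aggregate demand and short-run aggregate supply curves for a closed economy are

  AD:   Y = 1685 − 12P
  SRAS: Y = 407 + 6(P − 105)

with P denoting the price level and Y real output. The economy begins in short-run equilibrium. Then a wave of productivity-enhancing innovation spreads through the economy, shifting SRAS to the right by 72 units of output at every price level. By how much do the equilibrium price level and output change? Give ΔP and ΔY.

This is a positive supply shock: SRAS shifts right.
New SRAS: Y = 6P − 151.
Set AD = SRAS: 1685 − 12P = 6P − 151, so 1836 = 18P and P = 102.
Y = 1685 − 12·102 = 461.
Initially P = 106, Y = 413, so ΔP = -4 and ΔY = +48.

ΔP = -4, ΔY = +48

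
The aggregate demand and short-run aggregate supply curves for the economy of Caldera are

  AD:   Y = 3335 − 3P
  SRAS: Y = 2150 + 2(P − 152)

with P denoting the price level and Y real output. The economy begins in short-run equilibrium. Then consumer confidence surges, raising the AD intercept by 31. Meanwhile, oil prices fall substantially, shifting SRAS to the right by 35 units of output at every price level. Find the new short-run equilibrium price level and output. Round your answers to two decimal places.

P = 297.00, Y = 2475.00

After both shocks: AD is Y = 3366 − 3P and SRAS is Y = 1881 + 2P.
Setting them equal: 1485 = 5P, so P = 297.00.
Substituting into AD, Y = 2475.00.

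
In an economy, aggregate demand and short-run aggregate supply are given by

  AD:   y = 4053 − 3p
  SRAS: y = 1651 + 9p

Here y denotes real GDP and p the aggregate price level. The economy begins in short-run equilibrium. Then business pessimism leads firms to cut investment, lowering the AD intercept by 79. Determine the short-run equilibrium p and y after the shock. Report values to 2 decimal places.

This is a negative demand shock: AD shifts left.
New AD: y = 3974 − 3p.
Set AD = SRAS: 3974 − 3p = 1651 + 9p, so 2323 = 12p and p = 193.58.
Substituting into AD, y = 3393.25.

p = 193.58, y = 3393.25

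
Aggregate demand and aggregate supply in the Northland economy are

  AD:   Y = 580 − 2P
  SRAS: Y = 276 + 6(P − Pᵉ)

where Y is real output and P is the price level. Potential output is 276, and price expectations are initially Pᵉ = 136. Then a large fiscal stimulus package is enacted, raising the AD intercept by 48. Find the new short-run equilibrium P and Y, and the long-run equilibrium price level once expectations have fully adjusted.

Short run: P = 146, Y = 336. Long run: P = 176.

AD shifts right: new AD is Y = 628 − 2P. With Pᵉ = 136, SRAS is Y = 6P − 540.
Short run: 628 − 2P = 6P − 540 gives 1168 = 8P, so P = 146 and Y = 628 − 2·146 = 336.
Y = 336 is above potential 276; expectations adjust and SRAS shifts left until Y = 276.
Long run: on the new AD curve, 276 = 628 − 2P gives P = 176.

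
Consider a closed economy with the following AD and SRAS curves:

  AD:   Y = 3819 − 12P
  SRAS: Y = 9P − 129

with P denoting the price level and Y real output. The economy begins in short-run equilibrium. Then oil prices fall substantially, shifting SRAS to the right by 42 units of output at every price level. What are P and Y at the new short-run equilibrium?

This is a positive supply shock: SRAS shifts right.
New SRAS: Y = 9P − 87.
Set AD = SRAS: 3819 − 12P = 9P − 87, so 3906 = 21P and P = 186.
Y = 3819 − 12·186 = 1587.

P = 186, Y = 1587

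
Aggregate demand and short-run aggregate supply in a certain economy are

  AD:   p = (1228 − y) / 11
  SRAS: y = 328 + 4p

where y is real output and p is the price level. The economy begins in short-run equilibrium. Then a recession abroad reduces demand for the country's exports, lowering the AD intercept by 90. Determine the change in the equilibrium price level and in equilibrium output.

This is a negative demand shock: AD shifts left.
New AD: y = 1138 − 11p.
Set AD = SRAS: 1138 − 11p = 328 + 4p, so 810 = 15p and p = 54.
y = 1138 − 11·54 = 544.
Initially p = 60, y = 568, so Δp = -6 and Δy = -24.

Δp = -6, Δy = -24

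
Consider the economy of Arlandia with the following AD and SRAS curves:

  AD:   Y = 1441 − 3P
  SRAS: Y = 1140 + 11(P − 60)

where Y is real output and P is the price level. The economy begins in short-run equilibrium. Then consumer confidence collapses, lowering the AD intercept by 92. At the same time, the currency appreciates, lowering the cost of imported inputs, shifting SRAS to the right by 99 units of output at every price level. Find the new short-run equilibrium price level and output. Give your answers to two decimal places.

P = 55.00, Y = 1184.00

After both shocks: AD is Y = 1349 − 3P and SRAS is Y = 579 + 11P.
Setting them equal: 770 = 14P, so P = 55.00.
Substituting into AD, Y = 1184.00.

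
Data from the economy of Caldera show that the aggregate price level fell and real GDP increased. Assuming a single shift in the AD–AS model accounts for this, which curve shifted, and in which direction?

P fell and Y rose. An AD shift moves P and Y in the same direction; an SRAS shift moves them in opposite directions.
Here P and Y moved in opposite directions, so the SRAS curve shifted.
Since Y rose, SRAS shifted right.

SRAS shifted right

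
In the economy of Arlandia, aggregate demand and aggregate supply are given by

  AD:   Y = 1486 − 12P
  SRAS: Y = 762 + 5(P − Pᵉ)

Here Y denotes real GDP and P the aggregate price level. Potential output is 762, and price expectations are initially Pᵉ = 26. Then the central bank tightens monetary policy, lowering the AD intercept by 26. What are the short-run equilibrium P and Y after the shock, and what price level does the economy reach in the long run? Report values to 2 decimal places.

AD shifts left: new AD is Y = 1460 − 12P. With Pᵉ = 26, SRAS is Y = 632 + 5P.
Short run: 1460 − 12P = 632 + 5P gives 828 = 17P, so P = 48.71 and Y = 1460 − 12P = 875.53.
Y = 875.53 is above potential 762; expectations adjust and SRAS shifts left until Y = 762.
Long run: on the new AD curve, 762 = 1460 − 12P gives P = 58.17.

Short run: P = 48.71, Y = 875.53. Long run: P = 58.17.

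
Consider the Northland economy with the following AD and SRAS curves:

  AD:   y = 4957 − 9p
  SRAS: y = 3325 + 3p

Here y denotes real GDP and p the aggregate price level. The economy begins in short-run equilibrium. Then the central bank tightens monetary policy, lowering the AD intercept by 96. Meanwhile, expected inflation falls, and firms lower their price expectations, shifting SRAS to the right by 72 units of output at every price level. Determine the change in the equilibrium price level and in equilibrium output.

After both shocks: AD is y = 4861 − 9p and SRAS is y = 3397 + 3p.
Setting them equal: 1464 = 12p, so p = 122.
y = 4861 − 9·122 = 3763.
Initially p = 136, y = 3733, so Δp = -14 and Δy = +30.

Δp = -14, Δy = +30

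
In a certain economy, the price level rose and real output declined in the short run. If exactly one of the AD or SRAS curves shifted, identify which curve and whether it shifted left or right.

P rose and Y fell. An AD shift moves P and Y in the same direction; an SRAS shift moves them in opposite directions.
Here P and Y moved in opposite directions, so the SRAS curve shifted.
Since Y fell, SRAS shifted left.

SRAS shifted left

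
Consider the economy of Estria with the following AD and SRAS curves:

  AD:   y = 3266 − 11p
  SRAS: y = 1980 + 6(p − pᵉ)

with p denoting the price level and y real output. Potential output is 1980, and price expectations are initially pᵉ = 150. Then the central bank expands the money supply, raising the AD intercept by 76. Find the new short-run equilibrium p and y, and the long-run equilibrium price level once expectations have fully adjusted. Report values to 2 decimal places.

AD shifts right: new AD is y = 3342 − 11p. With pᵉ = 150, SRAS is y = 1080 + 6p.
Short run: 3342 − 11p = 1080 + 6p gives 2262 = 17p, so p = 133.06 and y = 3342 − 11p = 1878.35.
y = 1878.35 is below potential 1980; expectations adjust and SRAS shifts right until y = 1980.
Long run: on the new AD curve, 1980 = 3342 − 11p gives p = 123.82.

Short run: p = 133.06, y = 1878.35. Long run: p = 123.82.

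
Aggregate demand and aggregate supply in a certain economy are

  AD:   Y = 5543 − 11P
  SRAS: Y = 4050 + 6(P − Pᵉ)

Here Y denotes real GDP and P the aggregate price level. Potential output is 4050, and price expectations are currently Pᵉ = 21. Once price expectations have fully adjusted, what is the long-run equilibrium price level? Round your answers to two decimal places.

Long-run P = 135.73

Short run: with Pᵉ = 21, SRAS is Y = 3924 + 6P. Setting AD = SRAS gives 1619 = 17P, so P = 95.24 and Y = 5543 − 11P = 4495.41.
Output 4495.41 is above potential 4050, so over time expected prices rise and SRAS shifts left until Y returns to 4050.
Long run: Y = 4050 on the AD curve gives 4050 = 5543 − 11P, so P = 135.73.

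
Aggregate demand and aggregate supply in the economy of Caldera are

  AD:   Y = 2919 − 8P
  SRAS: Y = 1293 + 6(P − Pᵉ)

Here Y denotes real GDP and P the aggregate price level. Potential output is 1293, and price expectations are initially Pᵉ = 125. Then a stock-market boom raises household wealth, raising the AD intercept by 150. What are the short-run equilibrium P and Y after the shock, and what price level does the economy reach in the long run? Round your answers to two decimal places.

Short run: P = 180.43, Y = 1625.57. Long run: P = 222.00.

AD shifts right: new AD is Y = 3069 − 8P. With Pᵉ = 125, SRAS is Y = 543 + 6P.
Short run: 3069 − 8P = 543 + 6P gives 2526 = 14P, so P = 180.43 and Y = 3069 − 8P = 1625.57.
Y = 1625.57 is above potential 1293; expectations adjust and SRAS shifts left until Y = 1293.
Long run: on the new AD curve, 1293 = 3069 − 8P gives P = 222.00.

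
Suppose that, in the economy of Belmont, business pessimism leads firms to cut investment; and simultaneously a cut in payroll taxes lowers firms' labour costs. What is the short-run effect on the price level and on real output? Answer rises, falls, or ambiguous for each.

Price level: falls; output: ambiguous

The first event is a negative demand shock: AD shifts left, which by itself pushes P down and Y down.
The second is a favourable supply shock: SRAS shifts right, which by itself pushes P down and Y up.
Both shocks push P down, so P falls. The two shocks push Y in opposite directions, so the effect on Y is ambiguous.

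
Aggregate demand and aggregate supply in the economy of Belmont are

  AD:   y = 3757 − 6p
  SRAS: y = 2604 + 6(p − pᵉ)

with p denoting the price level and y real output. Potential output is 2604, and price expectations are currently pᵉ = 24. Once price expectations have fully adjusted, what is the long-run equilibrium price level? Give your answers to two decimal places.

Short run: with pᵉ = 24, SRAS is y = 2460 + 6p. Setting AD = SRAS gives 1297 = 12p, so p = 108.08 and y = 3757 − 6p = 3108.50.
Output 3108.50 is above potential 2604, so over time expected prices rise and SRAS shifts left until y returns to 2604.
Long run: y = 2604 on the AD curve gives 2604 = 3757 − 6p, so p = 192.17.

Long-run p = 192.17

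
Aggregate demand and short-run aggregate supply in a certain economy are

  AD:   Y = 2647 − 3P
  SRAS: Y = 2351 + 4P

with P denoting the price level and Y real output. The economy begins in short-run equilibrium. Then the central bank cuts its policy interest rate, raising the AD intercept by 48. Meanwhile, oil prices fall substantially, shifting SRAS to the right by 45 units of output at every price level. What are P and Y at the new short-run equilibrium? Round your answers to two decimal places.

P = 42.71, Y = 2566.86

After both shocks: AD is Y = 2695 − 3P and SRAS is Y = 2396 + 4P.
Setting them equal: 299 = 7P, so P = 42.71.
Substituting into AD, Y = 2566.86.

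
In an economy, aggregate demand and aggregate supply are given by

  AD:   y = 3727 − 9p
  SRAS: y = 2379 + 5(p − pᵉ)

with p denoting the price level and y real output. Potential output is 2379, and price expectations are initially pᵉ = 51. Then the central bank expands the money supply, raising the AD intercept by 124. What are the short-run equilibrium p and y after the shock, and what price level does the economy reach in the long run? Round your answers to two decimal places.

AD shifts right: new AD is y = 3851 − 9p. With pᵉ = 51, SRAS is y = 2124 + 5p.
Short run: 3851 − 9p = 2124 + 5p gives 1727 = 14p, so p = 123.36 and y = 3851 − 9p = 2740.79.
y = 2740.79 is above potential 2379; expectations adjust and SRAS shifts left until y = 2379.
Long run: on the new AD curve, 2379 = 3851 − 9p gives p = 163.56.

Short run: p = 123.36, y = 2740.79. Long run: p = 163.56.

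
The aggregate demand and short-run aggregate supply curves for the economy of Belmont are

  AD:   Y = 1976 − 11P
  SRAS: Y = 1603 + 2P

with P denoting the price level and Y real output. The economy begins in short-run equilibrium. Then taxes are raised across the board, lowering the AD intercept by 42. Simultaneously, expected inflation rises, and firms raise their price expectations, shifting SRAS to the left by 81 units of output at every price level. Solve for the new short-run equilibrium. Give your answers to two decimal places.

After both shocks: AD is Y = 1934 − 11P and SRAS is Y = 1522 + 2P.
Setting them equal: 412 = 13P, so P = 31.69.
Substituting into AD, Y = 1585.38.

P = 31.69, Y = 1585.38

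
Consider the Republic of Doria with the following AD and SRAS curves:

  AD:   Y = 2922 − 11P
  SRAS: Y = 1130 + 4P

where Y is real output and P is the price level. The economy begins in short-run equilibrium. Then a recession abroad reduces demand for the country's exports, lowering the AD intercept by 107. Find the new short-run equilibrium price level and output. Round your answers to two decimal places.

P = 112.33, Y = 1579.33

This is a negative demand shock: AD shifts left.
New AD: Y = 2815 − 11P.
Set AD = SRAS: 2815 − 11P = 1130 + 4P, so 1685 = 15P and P = 112.33.
Substituting into AD, Y = 1579.33.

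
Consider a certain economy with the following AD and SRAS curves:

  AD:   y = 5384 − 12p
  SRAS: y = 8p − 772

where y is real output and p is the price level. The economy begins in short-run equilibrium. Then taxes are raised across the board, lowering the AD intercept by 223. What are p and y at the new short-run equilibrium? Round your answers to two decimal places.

This is a negative demand shock: AD shifts left.
New AD: y = 5161 − 12p.
Set AD = SRAS: 5161 − 12p = 8p − 772, so 5933 = 20p and p = 296.65.
Substituting into AD, y = 1601.20.

p = 296.65, y = 1601.20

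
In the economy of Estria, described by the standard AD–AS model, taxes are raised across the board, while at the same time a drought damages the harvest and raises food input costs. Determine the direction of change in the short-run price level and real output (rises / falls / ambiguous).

The first event is a negative demand shock: AD shifts left, which by itself pushes P down and Y down.
The second is an adverse supply shock: SRAS shifts left, which by itself pushes P up and Y down.
The two shocks push P in opposite directions, so the effect on P is ambiguous. Both shocks push Y down, so Y falls.

Price level: ambiguous; output: falls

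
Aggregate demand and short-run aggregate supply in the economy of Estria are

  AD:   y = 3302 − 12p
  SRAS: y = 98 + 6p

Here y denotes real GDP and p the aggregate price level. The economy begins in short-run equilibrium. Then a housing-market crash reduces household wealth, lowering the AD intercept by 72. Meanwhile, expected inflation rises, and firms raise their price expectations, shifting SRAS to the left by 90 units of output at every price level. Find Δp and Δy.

Δp = +1, Δy = -84

After both shocks: AD is y = 3230 − 12p and SRAS is y = 8 + 6p.
Setting them equal: 3222 = 18p, so p = 179.
y = 3230 − 12·179 = 1082.
Initially p = 178, y = 1166, so Δp = +1 and Δy = -84.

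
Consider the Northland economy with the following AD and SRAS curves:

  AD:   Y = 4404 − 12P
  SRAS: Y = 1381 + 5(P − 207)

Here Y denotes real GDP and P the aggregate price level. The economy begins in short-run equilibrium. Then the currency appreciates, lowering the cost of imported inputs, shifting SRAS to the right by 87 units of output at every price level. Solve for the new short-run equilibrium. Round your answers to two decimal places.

P = 233.59, Y = 1600.94

This is a positive supply shock: SRAS shifts right.
New SRAS: Y = 433 + 5P.
Set AD = SRAS: 4404 − 12P = 433 + 5P, so 3971 = 17P and P = 233.59.
Substituting into AD, Y = 1600.94.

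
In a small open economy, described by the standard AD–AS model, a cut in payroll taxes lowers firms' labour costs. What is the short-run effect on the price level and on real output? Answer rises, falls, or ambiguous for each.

Price level: falls; output: rises

This is a favourable supply shock: SRAS shifts right.
Moving along the downward-sloping AD curve, P falls and Y rises.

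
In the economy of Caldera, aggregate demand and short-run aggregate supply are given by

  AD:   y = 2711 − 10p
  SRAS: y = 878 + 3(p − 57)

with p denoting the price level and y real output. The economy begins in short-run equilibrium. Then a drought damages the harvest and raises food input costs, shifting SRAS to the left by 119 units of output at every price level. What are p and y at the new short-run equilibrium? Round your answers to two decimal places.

This is a negative supply shock: SRAS shifts left.
New SRAS: y = 588 + 3p.
Set AD = SRAS: 2711 − 10p = 588 + 3p, so 2123 = 13p and p = 163.31.
Substituting into AD, y = 1077.92.

p = 163.31, y = 1077.92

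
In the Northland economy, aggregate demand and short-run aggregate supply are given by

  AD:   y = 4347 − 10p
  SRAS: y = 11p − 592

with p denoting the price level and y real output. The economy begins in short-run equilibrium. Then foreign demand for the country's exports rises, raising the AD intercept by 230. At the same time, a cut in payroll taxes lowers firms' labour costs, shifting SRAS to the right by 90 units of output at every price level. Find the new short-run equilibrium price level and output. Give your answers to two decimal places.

p = 241.86, y = 2158.43

After both shocks: AD is y = 4577 − 10p and SRAS is y = 11p − 502.
Setting them equal: 5079 = 21p, so p = 241.86.
Substituting into AD, y = 2158.43.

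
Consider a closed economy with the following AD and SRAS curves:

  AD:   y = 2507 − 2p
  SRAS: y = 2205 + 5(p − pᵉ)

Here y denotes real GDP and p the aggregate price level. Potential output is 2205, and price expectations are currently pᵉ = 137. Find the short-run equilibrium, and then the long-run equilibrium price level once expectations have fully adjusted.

Short run: with pᵉ = 137, SRAS is y = 1520 + 5p. Setting AD = SRAS gives 987 = 7p, so p = 141 and y = 2507 − 2·141 = 2225.
Output 2225 is above potential 2205, so over time expected prices rise and SRAS shifts left until y returns to 2205.
Long run: y = 2205 on the AD curve gives 2205 = 2507 − 2p, so p = 151.

Short run: p = 141, y = 2225. Long run: p = 151.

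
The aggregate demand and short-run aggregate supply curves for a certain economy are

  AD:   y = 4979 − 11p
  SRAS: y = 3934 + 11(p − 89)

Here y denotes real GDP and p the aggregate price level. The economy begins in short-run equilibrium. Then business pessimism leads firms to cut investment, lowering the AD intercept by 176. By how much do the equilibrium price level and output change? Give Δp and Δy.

Δp = -8, Δy = -88

This is a negative demand shock: AD shifts left.
New AD: y = 4803 − 11p.
SRAS can be written y = 2955 + 11p.
Set AD = SRAS: 4803 − 11p = 2955 + 11p, so 1848 = 22p and p = 84.
y = 4803 − 11·84 = 3879.
Initially p = 92, y = 3967, so Δp = -8 and Δy = -88.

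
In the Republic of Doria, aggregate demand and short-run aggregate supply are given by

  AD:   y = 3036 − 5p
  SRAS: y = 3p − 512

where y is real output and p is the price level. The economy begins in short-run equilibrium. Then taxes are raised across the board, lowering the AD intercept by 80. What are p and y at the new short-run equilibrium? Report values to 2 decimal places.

p = 433.50, y = 788.50

This is a negative demand shock: AD shifts left.
New AD: y = 2956 − 5p.
Set AD = SRAS: 2956 − 5p = 3p − 512, so 3468 = 8p and p = 433.50.
Substituting into AD, y = 788.50.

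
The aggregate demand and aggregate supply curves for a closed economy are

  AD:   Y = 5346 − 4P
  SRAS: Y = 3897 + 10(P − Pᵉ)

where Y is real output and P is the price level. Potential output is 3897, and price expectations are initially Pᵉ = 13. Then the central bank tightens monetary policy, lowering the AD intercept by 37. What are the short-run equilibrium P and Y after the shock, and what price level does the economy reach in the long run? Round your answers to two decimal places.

Short run: P = 110.14, Y = 4868.43. Long run: P = 353.00.

AD shifts left: new AD is Y = 5309 − 4P. With Pᵉ = 13, SRAS is Y = 3767 + 10P.
Short run: 5309 − 4P = 3767 + 10P gives 1542 = 14P, so P = 110.14 and Y = 5309 − 4P = 4868.43.
Y = 4868.43 is above potential 3897; expectations adjust and SRAS shifts left until Y = 3897.
Long run: on the new AD curve, 3897 = 5309 − 4P gives P = 353.00.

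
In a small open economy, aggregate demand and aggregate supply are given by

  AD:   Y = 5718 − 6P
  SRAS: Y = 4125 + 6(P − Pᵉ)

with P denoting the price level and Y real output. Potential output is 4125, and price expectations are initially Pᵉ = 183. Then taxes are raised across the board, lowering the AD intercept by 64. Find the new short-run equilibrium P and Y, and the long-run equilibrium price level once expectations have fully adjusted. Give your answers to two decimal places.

Short run: P = 218.92, Y = 4340.50. Long run: P = 254.83.

AD shifts left: new AD is Y = 5654 − 6P. With Pᵉ = 183, SRAS is Y = 3027 + 6P.
Short run: 5654 − 6P = 3027 + 6P gives 2627 = 12P, so P = 218.92 and Y = 5654 − 6P = 4340.50.
Y = 4340.50 is above potential 4125; expectations adjust and SRAS shifts left until Y = 4125.
Long run: on the new AD curve, 4125 = 5654 − 6P gives P = 254.83.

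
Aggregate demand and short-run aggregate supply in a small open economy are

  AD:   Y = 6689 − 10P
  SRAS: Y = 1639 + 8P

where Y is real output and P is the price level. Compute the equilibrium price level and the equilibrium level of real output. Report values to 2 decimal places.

P = 280.56, Y = 3883.44

Set AD = SRAS: 6689 − 10P = 1639 + 8P, so 5050 = 18P and P = 280.56.
Substituting into AD, Y = 6689 − 10P = 3883.44.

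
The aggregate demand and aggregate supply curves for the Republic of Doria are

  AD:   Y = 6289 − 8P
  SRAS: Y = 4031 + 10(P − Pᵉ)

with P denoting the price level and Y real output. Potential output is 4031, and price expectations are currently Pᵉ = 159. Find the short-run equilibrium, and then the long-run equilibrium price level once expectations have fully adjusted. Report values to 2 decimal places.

Short run: with Pᵉ = 159, SRAS is Y = 2441 + 10P. Setting AD = SRAS gives 3848 = 18P, so P = 213.78 and Y = 6289 − 8P = 4578.78.
Output 4578.78 is above potential 4031, so over time expected prices rise and SRAS shifts left until Y returns to 4031.
Long run: Y = 4031 on the AD curve gives 4031 = 6289 − 8P, so P = 282.25.

Short run: P = 213.78, Y = 4578.78. Long run: P = 282.25.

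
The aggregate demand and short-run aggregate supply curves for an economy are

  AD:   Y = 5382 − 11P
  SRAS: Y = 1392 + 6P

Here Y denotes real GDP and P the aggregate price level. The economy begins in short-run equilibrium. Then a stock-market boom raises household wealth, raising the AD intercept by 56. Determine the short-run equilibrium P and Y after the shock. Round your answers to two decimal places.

P = 238.00, Y = 2820.00

This is a positive demand shock: AD shifts right.
New AD: Y = 5438 − 11P.
Set AD = SRAS: 5438 − 11P = 1392 + 6P, so 4046 = 17P and P = 238.00.
Substituting into AD, Y = 2820.00.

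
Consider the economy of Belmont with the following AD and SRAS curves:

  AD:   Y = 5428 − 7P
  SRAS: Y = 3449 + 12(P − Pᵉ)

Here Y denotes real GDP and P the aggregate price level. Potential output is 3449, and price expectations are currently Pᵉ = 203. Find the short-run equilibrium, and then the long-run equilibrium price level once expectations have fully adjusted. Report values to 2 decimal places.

Short run: with Pᵉ = 203, SRAS is Y = 1013 + 12P. Setting AD = SRAS gives 4415 = 19P, so P = 232.37 and Y = 5428 − 7P = 3801.42.
Output 3801.42 is above potential 3449, so over time expected prices rise and SRAS shifts left until Y returns to 3449.
Long run: Y = 3449 on the AD curve gives 3449 = 5428 − 7P, so P = 282.71.

Short run: P = 232.37, Y = 3801.42. Long run: P = 282.71.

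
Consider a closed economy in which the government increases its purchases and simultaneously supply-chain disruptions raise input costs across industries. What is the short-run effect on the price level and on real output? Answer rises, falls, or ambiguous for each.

The first event is a positive demand shock: AD shifts right, which by itself pushes P up and Y up.
The second is an adverse supply shock: SRAS shifts left, which by itself pushes P up and Y down.
Both shocks push P up, so P rises. The two shocks push Y in opposite directions, so the effect on Y is ambiguous.

Price level: rises; output: ambiguous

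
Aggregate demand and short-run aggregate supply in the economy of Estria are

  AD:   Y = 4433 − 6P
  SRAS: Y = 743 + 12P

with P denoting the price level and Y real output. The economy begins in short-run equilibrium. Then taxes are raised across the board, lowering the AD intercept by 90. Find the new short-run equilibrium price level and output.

P = 200, Y = 3143

This is a negative demand shock: AD shifts left.
New AD: Y = 4343 − 6P.
Set AD = SRAS: 4343 − 6P = 743 + 12P, so 3600 = 18P and P = 200.
Y = 4343 − 6·200 = 3143.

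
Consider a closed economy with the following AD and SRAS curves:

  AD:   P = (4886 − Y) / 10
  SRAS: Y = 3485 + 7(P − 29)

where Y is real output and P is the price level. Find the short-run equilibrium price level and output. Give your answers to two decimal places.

P = 94.35, Y = 3942.47

Write SRAS as Y = 3485 + 7P − 203 = 3282 + 7P.
Rearrange AD to Y = 4886 − 10P.
Set AD = SRAS: 4886 − 10P = 3282 + 7P, so 1604 = 17P and P = 94.35.
Substituting into AD, Y = 4886 − 10P = 3942.47.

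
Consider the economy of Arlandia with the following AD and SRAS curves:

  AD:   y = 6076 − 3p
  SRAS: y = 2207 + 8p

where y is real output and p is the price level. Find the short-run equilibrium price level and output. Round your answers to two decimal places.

p = 351.73, y = 5020.82

Set AD = SRAS: 6076 − 3p = 2207 + 8p, so 3869 = 11p and p = 351.73.
Substituting into AD, y = 6076 − 3p = 5020.82.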